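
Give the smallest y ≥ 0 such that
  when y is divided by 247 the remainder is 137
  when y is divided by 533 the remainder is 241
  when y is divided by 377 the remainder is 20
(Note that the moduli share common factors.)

Combine the congruences pairwise.
gcd(247, 533) = 13 and 13 | (241 − 137), so the pair is consistent; merging gives y ≡ 5571 (mod 10127), where 10127 = lcm(247, 533).
gcd(10127, 377) = 13 and 13 | (20 − 5571), so the pair is consistent; merging gives y ≡ 279000 (mod 293683), where 293683 = lcm(10127, 377).
The solution is unique modulo lcm(247, 533, 377) = 293683.

279000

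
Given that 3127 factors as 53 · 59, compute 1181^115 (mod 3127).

473

Mod 53: 1181 ≡ 15; by Fermat, exponent reduces to 115 mod 52 = 11; 15^11 ≡ 49 (mod 53).
Mod 59: 1181 ≡ 1; by Fermat, exponent reduces to 115 mod 58 = 57; 1^57 ≡ 1 (mod 59).
Combine by CRT: x ≡ 49 (mod 53), x ≡ 1 (mod 59) ⇒ x ≡ 473 (mod 3127).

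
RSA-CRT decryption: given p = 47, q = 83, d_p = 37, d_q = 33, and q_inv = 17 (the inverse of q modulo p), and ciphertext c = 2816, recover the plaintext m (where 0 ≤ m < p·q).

1331

m₁ = c^(d_p) mod p: c ≡ 43 (mod 47), and 43^37 mod 47 = 15.
m₂ = c^(d_q) mod q: c ≡ 77 (mod 83), and 77^33 mod 83 = 3.
h = q_inv·(m₁ − m₂) mod p = 17·(15 − 3) mod 47 = 16.
m = m₂ + h·q = 3 + 16·83 = 1331.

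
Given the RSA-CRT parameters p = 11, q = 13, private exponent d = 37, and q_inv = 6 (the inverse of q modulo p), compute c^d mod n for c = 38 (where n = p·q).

d_p = d mod (p−1) = 37 mod 10 = 7; d_q = d mod (q−1) = 1.
m₁ = c^(d_p) mod p: c ≡ 5 (mod 11), and 5^7 mod 11 = 3.
m₂ = c^(d_q) mod q: c ≡ 12 (mod 13), and 12^1 mod 13 = 12.
h = q_inv·(m₁ − m₂) mod p = 6·(3 − 12) mod 11 = 1.
m = m₂ + h·q = 12 + 1·13 = 25.

25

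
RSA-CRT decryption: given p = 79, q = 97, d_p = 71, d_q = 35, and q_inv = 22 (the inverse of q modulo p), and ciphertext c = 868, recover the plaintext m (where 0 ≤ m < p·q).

3870

m₁ = c^(d_p) mod p: c ≡ 78 (mod 79), and 78^71 mod 79 = 78.
m₂ = c^(d_q) mod q: c ≡ 92 (mod 97), and 92^35 mod 97 = 87.
h = q_inv·(m₁ − m₂) mod p = 22·(78 − 87) mod 79 = 39.
m = m₂ + h·q = 87 + 39·97 = 3870.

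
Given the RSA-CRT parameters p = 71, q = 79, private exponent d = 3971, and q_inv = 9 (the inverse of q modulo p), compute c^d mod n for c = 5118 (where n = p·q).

1884

d_p = d mod (p−1) = 3971 mod 70 = 51; d_q = d mod (q−1) = 71.
m₁ = c^(d_p) mod p: c ≡ 6 (mod 71), and 6^51 mod 71 = 38.
m₂ = c^(d_q) mod q: c ≡ 62 (mod 79), and 62^71 mod 79 = 67.
h = q_inv·(m₁ − m₂) mod p = 9·(38 − 67) mod 71 = 23.
m = m₂ + h·q = 67 + 23·79 = 1884.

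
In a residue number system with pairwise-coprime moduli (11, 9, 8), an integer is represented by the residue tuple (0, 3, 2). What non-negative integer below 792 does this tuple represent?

Combine the congruences pairwise.
From x ≡ 0 (mod 11) write x = 0 + 11t. Substituting into x ≡ 3 (mod 9) gives 11t ≡ 3 (mod 9), and since 2⁻¹ ≡ 5 (mod 9), t ≡ 6. Hence x ≡ 0 + 11·6 = 66 (mod 99).
From x ≡ 66 (mod 99) write x = 66 + 99t. Substituting into x ≡ 2 (mod 8) gives 99t ≡ 0 (mod 8), and since 3⁻¹ ≡ 3 (mod 8), t ≡ 0. Hence x ≡ 66 + 99·0 = 66 (mod 792).

66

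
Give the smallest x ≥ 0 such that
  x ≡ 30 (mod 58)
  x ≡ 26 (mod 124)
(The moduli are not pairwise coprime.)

gcd(58, 124) = 2 and 2 | (26 − 30), so the pair is consistent; merging gives x ≡ 1886 (mod 3596), where 3596 = lcm(58, 124).
The solution is unique modulo lcm(58, 124) = 3596.

1886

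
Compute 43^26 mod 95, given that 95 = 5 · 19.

4

Mod 5: 43 ≡ 3; by Fermat, exponent reduces to 26 mod 4 = 2; 3^2 ≡ 4 (mod 5).
Mod 19: 43 ≡ 5; by Fermat, exponent reduces to 26 mod 18 = 8; 5^8 ≡ 4 (mod 19).
Combine by CRT: x ≡ 4 (mod 5), x ≡ 4 (mod 19) ⇒ x ≡ 4 (mod 95).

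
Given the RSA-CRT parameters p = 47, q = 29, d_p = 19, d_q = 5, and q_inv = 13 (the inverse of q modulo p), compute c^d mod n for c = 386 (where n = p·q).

1252

m₁ = c^(d_p) mod p: c ≡ 10 (mod 47), and 10^19 mod 47 = 30.
m₂ = c^(d_q) mod q: c ≡ 9 (mod 29), and 9^5 mod 29 = 5.
h = q_inv·(m₁ − m₂) mod p = 13·(30 − 5) mod 47 = 43.
m = m₂ + h·q = 5 + 43·29 = 1252.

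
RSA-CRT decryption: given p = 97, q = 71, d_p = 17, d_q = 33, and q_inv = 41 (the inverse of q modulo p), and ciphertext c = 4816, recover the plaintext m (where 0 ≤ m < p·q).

4011

m₁ = c^(d_p) mod p: c ≡ 63 (mod 97), and 63^17 mod 97 = 34.
m₂ = c^(d_q) mod q: c ≡ 59 (mod 71), and 59^33 mod 71 = 35.
h = q_inv·(m₁ − m₂) mod p = 41·(34 − 35) mod 97 = 56.
m = m₂ + h·q = 35 + 56·71 = 4011.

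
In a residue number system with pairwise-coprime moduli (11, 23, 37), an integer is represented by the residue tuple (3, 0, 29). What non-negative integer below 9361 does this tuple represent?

4876

The moduli are pairwise coprime; N = 11·23·37 = 9361.
N/11 = 851; 851 ≡ 4 (mod 11); 4·3 ≡ 1, so inverse 3.
N/23 = 407; 407 ≡ 16 (mod 23); 16·13 ≡ 1, so inverse 13.
N/37 = 253; 253 ≡ 31 (mod 37); 31·6 ≡ 1, so inverse 6.
x ≡ 3·851·3 + 0·407·13 + 29·253·6 = 51681.
51681 mod 9361 = 4876.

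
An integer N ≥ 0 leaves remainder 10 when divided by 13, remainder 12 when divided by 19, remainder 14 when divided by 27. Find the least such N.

The moduli are pairwise coprime; M = 13·19·27 = 6669.
M/13 = 513; 513 ≡ 6 (mod 13); 6·11 ≡ 1, so inverse 11.
M/19 = 351; 351 ≡ 9 (mod 19); 9·17 ≡ 1, so inverse 17.
M/27 = 247; 247 ≡ 4 (mod 27); 4·7 ≡ 1, so inverse 7.
N ≡ 10·513·11 + 12·351·17 + 14·247·7 = 152240.
152240 mod 6669 = 5522.

5522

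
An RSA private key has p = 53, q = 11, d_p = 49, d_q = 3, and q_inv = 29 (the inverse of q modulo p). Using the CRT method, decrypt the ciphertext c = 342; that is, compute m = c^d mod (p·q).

m₁ = c^(d_p) mod p: c ≡ 24 (mod 53), and 24^49 mod 53 = 47.
m₂ = c^(d_q) mod q: c ≡ 1 (mod 11), and 1^3 mod 11 = 1.
h = q_inv·(m₁ − m₂) mod p = 29·(47 − 1) mod 53 = 9.
m = m₂ + h·q = 1 + 9·11 = 100.

100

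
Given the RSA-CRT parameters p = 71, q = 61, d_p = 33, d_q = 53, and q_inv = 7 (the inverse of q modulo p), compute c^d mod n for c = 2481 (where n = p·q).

4078

m₁ = c^(d_p) mod p: c ≡ 67 (mod 71), and 67^33 mod 71 = 31.
m₂ = c^(d_q) mod q: c ≡ 41 (mod 61), and 41^53 mod 61 = 52.
h = q_inv·(m₁ − m₂) mod p = 7·(31 − 52) mod 71 = 66.
m = m₂ + h·q = 52 + 66·61 = 4078.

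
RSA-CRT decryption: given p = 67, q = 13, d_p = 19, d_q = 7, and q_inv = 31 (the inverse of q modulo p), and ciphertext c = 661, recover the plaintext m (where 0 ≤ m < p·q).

444

m₁ = c^(d_p) mod p: c ≡ 58 (mod 67), and 58^19 mod 67 = 42.
m₂ = c^(d_q) mod q: c ≡ 11 (mod 13), and 11^7 mod 13 = 2.
h = q_inv·(m₁ − m₂) mod p = 31·(42 − 2) mod 67 = 34.
m = m₂ + h·q = 2 + 34·13 = 444.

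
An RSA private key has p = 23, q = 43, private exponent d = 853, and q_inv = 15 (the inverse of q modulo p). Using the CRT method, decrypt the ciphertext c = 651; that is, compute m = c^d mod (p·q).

d_p = d mod (p−1) = 853 mod 22 = 17; d_q = d mod (q−1) = 13.
m₁ = c^(d_p) mod p: c ≡ 7 (mod 23), and 7^17 mod 23 = 19.
m₂ = c^(d_q) mod q: c ≡ 6 (mod 43), and 6^13 mod 43 = 6.
h = q_inv·(m₁ − m₂) mod p = 15·(19 − 6) mod 23 = 11.
m = m₂ + h·q = 6 + 11·43 = 479.

479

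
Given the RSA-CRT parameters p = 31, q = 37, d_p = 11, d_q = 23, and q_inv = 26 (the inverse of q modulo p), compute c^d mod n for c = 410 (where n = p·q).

206

m₁ = c^(d_p) mod p: c ≡ 7 (mod 31), and 7^11 mod 31 = 20.
m₂ = c^(d_q) mod q: c ≡ 3 (mod 37), and 3^23 mod 37 = 21.
h = q_inv·(m₁ − m₂) mod p = 26·(20 − 21) mod 31 = 5.
m = m₂ + h·q = 21 + 5·37 = 206.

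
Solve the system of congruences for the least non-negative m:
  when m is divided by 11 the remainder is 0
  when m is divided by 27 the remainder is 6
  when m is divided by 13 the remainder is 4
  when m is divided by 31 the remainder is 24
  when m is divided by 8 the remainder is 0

446424

The moduli are pairwise coprime; N = 11·27·13·31·8 = 957528.
N/11 = 87048; 87048 ≡ 5 (mod 11); 5·9 ≡ 1, so inverse 9.
N/27 = 35464; 35464 ≡ 13 (mod 27); 13·25 ≡ 1, so inverse 25.
N/13 = 73656; 73656 ≡ 11 (mod 13); 11·6 ≡ 1, so inverse 6.
N/31 = 30888; 30888 ≡ 12 (mod 31); 12·13 ≡ 1, so inverse 13.
N/8 = 119691; 119691 ≡ 3 (mod 8); 3·3 ≡ 1, so inverse 3.
m ≡ 0·87048·9 + 6·35464·25 + 4·73656·6 + 24·30888·13 + 0·119691·3 = 16724400.
16724400 mod 957528 = 446424.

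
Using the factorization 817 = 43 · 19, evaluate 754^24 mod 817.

600

Mod 43: 754 ≡ 23; 23^24 ≡ 41 (mod 43).
Mod 19: 754 ≡ 13; by Fermat, exponent reduces to 24 mod 18 = 6; 13^6 ≡ 11 (mod 19).
Combine by CRT: x ≡ 41 (mod 43), x ≡ 11 (mod 19) ⇒ x ≡ 600 (mod 817).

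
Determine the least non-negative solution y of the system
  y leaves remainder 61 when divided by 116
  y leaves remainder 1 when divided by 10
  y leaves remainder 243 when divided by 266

gcd(116, 10) = 2 and 2 | (1 − 61), so the pair is consistent; merging gives y ≡ 61 (mod 580), where 580 = lcm(116, 10).
gcd(580, 266) = 2 and 2 | (243 − 61), so the pair is consistent; merging gives y ≡ 56901 (mod 77140), where 77140 = lcm(580, 266).
The solution is unique modulo lcm(116, 10, 266) = 77140.

56901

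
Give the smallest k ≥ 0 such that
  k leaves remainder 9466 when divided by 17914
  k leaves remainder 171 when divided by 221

296090

Combine the congruences pairwise.
gcd(17914, 221) = 13 and 13 | (171 − 9466), so the pair is consistent; merging gives k ≡ 296090 (mod 304538), where 304538 = lcm(17914, 221).
The solution is unique modulo lcm(17914, 221) = 304538.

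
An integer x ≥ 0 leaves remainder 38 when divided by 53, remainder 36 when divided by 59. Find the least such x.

From x ≡ 38 (mod 53) write x = 38 + 53t. Substituting into x ≡ 36 (mod 59) gives 53t ≡ 57 (mod 59), and since 53⁻¹ ≡ 49 (mod 59), t ≡ 20. Hence x ≡ 38 + 53·20 = 1098 (mod 3127).

1098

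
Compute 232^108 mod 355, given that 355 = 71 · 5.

Mod 71: 232 ≡ 19; by Fermat, exponent reduces to 108 mod 70 = 38; 19^38 ≡ 43 (mod 71).
Mod 5: 232 ≡ 2; since 4 | 108, by Fermat 2^108 ≡ 1 (mod 5).
Combine by CRT: x ≡ 43 (mod 71), x ≡ 1 (mod 5) ⇒ x ≡ 256 (mod 355).

256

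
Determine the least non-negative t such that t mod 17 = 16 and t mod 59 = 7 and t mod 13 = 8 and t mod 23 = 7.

134350

From t ≡ 16 (mod 17) write t = 16 + 17s. Substituting into t ≡ 7 (mod 59) gives 17s ≡ 50 (mod 59), and since 17⁻¹ ≡ 7 (mod 59), s ≡ 55. Hence t ≡ 16 + 17·55 = 951 (mod 1003).
From t ≡ 951 (mod 1003) write t = 951 + 1003s. Substituting into t ≡ 8 (mod 13) gives 1003s ≡ 6 (mod 13), and since 2⁻¹ ≡ 7 (mod 13), s ≡ 3. Hence t ≡ 951 + 1003·3 = 3960 (mod 13039).
From t ≡ 3960 (mod 13039) write t = 3960 + 13039s. Substituting into t ≡ 7 (mod 23) gives 13039s ≡ 3 (mod 23), and since 21⁻¹ ≡ 11 (mod 23), s ≡ 10. Hence t ≡ 3960 + 13039·10 = 134350 (mod 299897).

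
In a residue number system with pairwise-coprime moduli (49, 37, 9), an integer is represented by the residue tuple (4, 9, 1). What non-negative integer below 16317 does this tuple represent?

4708

From x ≡ 4 (mod 49) write x = 4 + 49t. Substituting into x ≡ 9 (mod 37) gives 49t ≡ 5 (mod 37), and since 12⁻¹ ≡ 34 (mod 37), t ≡ 22. Hence x ≡ 4 + 49·22 = 1082 (mod 1813).
From x ≡ 1082 (mod 1813) write x = 1082 + 1813t. Substituting into x ≡ 1 (mod 9) gives 1813t ≡ 8 (mod 9), and since 4⁻¹ ≡ 7 (mod 9), t ≡ 2. Hence x ≡ 1082 + 1813·2 = 4708 (mod 16317).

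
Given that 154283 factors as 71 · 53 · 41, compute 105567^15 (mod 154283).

Mod 71: 105567 ≡ 61; 61^15 ≡ 34 (mod 71).
Mod 53: 105567 ≡ 44; 44^15 ≡ 28 (mod 53).
Mod 41: 105567 ≡ 33; 33^15 ≡ 9 (mod 41).
Combine by CRT: x ≡ 34 (mod 71), x ≡ 28 (mod 53), x ≡ 9 (mod 41) ⇒ x ≡ 6282 (mod 154283).

6282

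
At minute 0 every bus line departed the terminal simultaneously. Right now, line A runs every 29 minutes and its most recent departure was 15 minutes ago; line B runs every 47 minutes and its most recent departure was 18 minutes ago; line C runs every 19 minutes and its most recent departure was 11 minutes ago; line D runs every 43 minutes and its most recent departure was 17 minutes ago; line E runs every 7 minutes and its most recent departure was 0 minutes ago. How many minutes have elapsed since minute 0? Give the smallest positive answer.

3081526

The moduli are pairwise coprime; N = 29·47·19·43·7 = 7794997.
N/29 = 268793; 268793 ≡ 21 (mod 29); 21·18 ≡ 1, so inverse 18.
N/47 = 165851; 165851 ≡ 35 (mod 47); 35·43 ≡ 1, so inverse 43.
N/19 = 410263; 410263 ≡ 15 (mod 19); 15·14 ≡ 1, so inverse 14.
N/43 = 181279; 181279 ≡ 34 (mod 43); 34·19 ≡ 1, so inverse 19.
N/7 = 1113571; 1113571 ≡ 4 (mod 7); 4·2 ≡ 1, so inverse 2.
t ≡ 15·268793·18 + 18·165851·43 + 11·410263·14 + 17·181279·19 + 0·1113571·2 = 322676403.
322676403 mod 7794997 = 3081526.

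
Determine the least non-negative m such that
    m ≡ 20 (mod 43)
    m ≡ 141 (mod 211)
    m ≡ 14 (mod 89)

271909

The moduli are pairwise coprime; N = 43·211·89 = 807497.
N/43 = 18779; 18779 ≡ 31 (mod 43); 31·25 ≡ 1, so inverse 25.
N/211 = 3827; 3827 ≡ 29 (mod 211); 29·131 ≡ 1, so inverse 131.
N/89 = 9073; 9073 ≡ 84 (mod 89); 84·71 ≡ 1, so inverse 71.
m ≡ 20·18779·25 + 141·3827·131 + 14·9073·71 = 89096579.
89096579 mod 807497 = 271909.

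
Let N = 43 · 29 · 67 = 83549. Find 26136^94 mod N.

Mod 43: 26136 ≡ 35; by Fermat, exponent reduces to 94 mod 42 = 10; 35^10 ≡ 4 (mod 43).
Mod 29: 26136 ≡ 7; by Fermat, exponent reduces to 94 mod 28 = 10; 7^10 ≡ 24 (mod 29).
Mod 67: 26136 ≡ 6; by Fermat, exponent reduces to 94 mod 66 = 28; 6^28 ≡ 17 (mod 67).
Combine by CRT: x ≡ 4 (mod 43), x ≡ 24 (mod 29), x ≡ 17 (mod 67) ⇒ x ≡ 46917 (mod 83549).

46917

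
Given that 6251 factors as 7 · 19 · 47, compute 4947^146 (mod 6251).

410

Mod 7: 4947 ≡ 5; by Fermat, exponent reduces to 146 mod 6 = 2; 5^2 ≡ 4 (mod 7).
Mod 19: 4947 ≡ 7; by Fermat, exponent reduces to 146 mod 18 = 2; 7^2 ≡ 11 (mod 19).
Mod 47: 4947 ≡ 12; by Fermat, exponent reduces to 146 mod 46 = 8; 12^8 ≡ 34 (mod 47).
Combine by CRT: x ≡ 4 (mod 7), x ≡ 11 (mod 19), x ≡ 34 (mod 47) ⇒ x ≡ 410 (mod 6251).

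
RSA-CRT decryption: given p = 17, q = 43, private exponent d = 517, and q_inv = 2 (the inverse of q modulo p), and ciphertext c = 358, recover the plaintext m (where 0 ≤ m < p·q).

d_p = d mod (p−1) = 517 mod 16 = 5; d_q = d mod (q−1) = 13.
m₁ = c^(d_p) mod p: c ≡ 1 (mod 17), and 1^5 mod 17 = 1.
m₂ = c^(d_q) mod q: c ≡ 14 (mod 43), and 14^13 mod 43 = 25.
h = q_inv·(m₁ − m₂) mod p = 2·(1 − 25) mod 17 = 3.
m = m₂ + h·q = 25 + 3·43 = 154.

154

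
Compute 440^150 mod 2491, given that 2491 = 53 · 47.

Mod 53: 440 ≡ 16; by Fermat, exponent reduces to 150 mod 52 = 46; 16^46 ≡ 49 (mod 53).
Mod 47: 440 ≡ 17; by Fermat, exponent reduces to 150 mod 46 = 12; 17^12 ≡ 8 (mod 47).
Combine by CRT: x ≡ 49 (mod 53), x ≡ 8 (mod 47) ⇒ x ≡ 102 (mod 2491).

102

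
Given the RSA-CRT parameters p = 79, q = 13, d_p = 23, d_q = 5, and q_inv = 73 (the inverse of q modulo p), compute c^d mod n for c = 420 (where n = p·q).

231

m₁ = c^(d_p) mod p: c ≡ 25 (mod 79), and 25^23 mod 79 = 73.
m₂ = c^(d_q) mod q: c ≡ 4 (mod 13), and 4^5 mod 13 = 10.
h = q_inv·(m₁ − m₂) mod p = 73·(73 − 10) mod 79 = 17.
m = m₂ + h·q = 10 + 17·13 = 231.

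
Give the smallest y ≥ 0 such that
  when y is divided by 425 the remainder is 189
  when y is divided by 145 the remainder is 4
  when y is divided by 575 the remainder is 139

gcd(425, 145) = 5 and 5 | (4 − 189), so the pair is consistent; merging gives y ≡ 1889 (mod 12325), where 12325 = lcm(425, 145).
gcd(12325, 575) = 25 and 25 | (139 − 1889), so the pair is consistent; merging gives y ≡ 199089 (mod 283475), where 283475 = lcm(12325, 575).
The solution is unique modulo lcm(425, 145, 575) = 283475.

199089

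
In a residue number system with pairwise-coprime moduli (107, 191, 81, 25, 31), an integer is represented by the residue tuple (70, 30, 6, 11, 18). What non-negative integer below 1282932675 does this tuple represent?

393162261

The moduli are pairwise coprime; N = 107·191·81·25·31 = 1282932675.
N/107 = 11990025; 11990025 ≡ 33 (mod 107); 33·13 ≡ 1, so inverse 13.
N/191 = 6716925; 6716925 ≡ 28 (mod 191); 28·116 ≡ 1, so inverse 116.
N/81 = 15838675; 15838675 ≡ 16 (mod 81); 16·76 ≡ 1, so inverse 76.
N/25 = 51317307; 51317307 ≡ 7 (mod 25); 7·18 ≡ 1, so inverse 18.
N/31 = 41384925; 41384925 ≡ 18 (mod 31); 18·19 ≡ 1, so inverse 19.
x ≡ 70·11990025·13 + 30·6716925·116 + 6·15838675·76 + 11·51317307·18 + 18·41384925·19 = 65822728686.
65822728686 mod 1282932675 = 393162261.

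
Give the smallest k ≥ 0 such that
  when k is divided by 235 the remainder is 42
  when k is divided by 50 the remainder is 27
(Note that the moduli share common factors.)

277

gcd(235, 50) = 5 and 5 | (27 − 42), so the pair is consistent; merging gives k ≡ 277 (mod 2350), where 2350 = lcm(235, 50).
The solution is unique modulo lcm(235, 50) = 2350.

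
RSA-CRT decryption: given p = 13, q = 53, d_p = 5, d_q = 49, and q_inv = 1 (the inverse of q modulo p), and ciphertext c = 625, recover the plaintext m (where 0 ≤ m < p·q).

521

m₁ = c^(d_p) mod p: c ≡ 1 (mod 13), and 1^5 mod 13 = 1.
m₂ = c^(d_q) mod q: c ≡ 42 (mod 53), and 42^49 mod 53 = 44.
h = q_inv·(m₁ − m₂) mod p = 1·(1 − 44) mod 13 = 9.
m = m₂ + h·q = 44 + 9·53 = 521.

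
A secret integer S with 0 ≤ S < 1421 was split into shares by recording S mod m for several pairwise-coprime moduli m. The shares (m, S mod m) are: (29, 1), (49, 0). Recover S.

From S ≡ 1 (mod 29) write S = 1 + 29t. Substituting into S ≡ 0 (mod 49) gives 29t ≡ 48 (mod 49), and since 29⁻¹ ≡ 22 (mod 49), t ≡ 27. Hence S ≡ 1 + 29·27 = 784 (mod 1421).

784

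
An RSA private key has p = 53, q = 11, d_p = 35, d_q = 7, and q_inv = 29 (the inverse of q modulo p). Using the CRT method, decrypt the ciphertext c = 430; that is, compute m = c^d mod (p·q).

276

m₁ = c^(d_p) mod p: c ≡ 6 (mod 53), and 6^35 mod 53 = 11.
m₂ = c^(d_q) mod q: c ≡ 1 (mod 11), and 1^7 mod 11 = 1.
h = q_inv·(m₁ − m₂) mod p = 29·(11 − 1) mod 53 = 25.
m = m₂ + h·q = 1 + 25·11 = 276.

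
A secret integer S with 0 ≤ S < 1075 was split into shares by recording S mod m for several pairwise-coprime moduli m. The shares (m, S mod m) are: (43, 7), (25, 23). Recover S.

523

From S ≡ 7 (mod 43) write S = 7 + 43t. Substituting into S ≡ 23 (mod 25) gives 43t ≡ 16 (mod 25), and since 18⁻¹ ≡ 7 (mod 25), t ≡ 12. Hence S ≡ 7 + 43·12 = 523 (mod 1075).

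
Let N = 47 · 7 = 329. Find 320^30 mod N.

Mod 47: 320 ≡ 38; 38^30 ≡ 14 (mod 47).
Mod 7: 320 ≡ 5; since 6 | 30, by Fermat 5^30 ≡ 1 (mod 7).
Combine by CRT: x ≡ 14 (mod 47), x ≡ 1 (mod 7) ⇒ x ≡ 155 (mod 329).

155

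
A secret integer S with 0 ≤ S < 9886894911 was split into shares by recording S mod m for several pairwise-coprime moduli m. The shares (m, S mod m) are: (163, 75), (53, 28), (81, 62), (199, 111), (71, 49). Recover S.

920075417

From S ≡ 75 (mod 163) write S = 75 + 163t. Substituting into S ≡ 28 (mod 53) gives 163t ≡ 6 (mod 53), and since 4⁻¹ ≡ 40 (mod 53), t ≡ 28. Hence S ≡ 75 + 163·28 = 4639 (mod 8639).
From S ≡ 4639 (mod 8639) write S = 4639 + 8639t. Substituting into S ≡ 62 (mod 81) gives 8639t ≡ 40 (mod 81), and since 53⁻¹ ≡ 26 (mod 81), t ≡ 68. Hence S ≡ 4639 + 8639·68 = 592091 (mod 699759).
From S ≡ 592091 (mod 699759) write S = 592091 + 699759t. Substituting into S ≡ 111 (mod 199) gives 699759t ≡ 45 (mod 199), and since 75⁻¹ ≡ 69 (mod 199), t ≡ 120. Hence S ≡ 592091 + 699759·120 = 84563171 (mod 139252041).
From S ≡ 84563171 (mod 139252041) write S = 84563171 + 139252041t. Substituting into S ≡ 49 (mod 71) gives 139252041t ≡ 8 (mod 71), and since 25⁻¹ ≡ 54 (mod 71), t ≡ 6. Hence S ≡ 84563171 + 139252041·6 = 920075417 (mod 9886894911).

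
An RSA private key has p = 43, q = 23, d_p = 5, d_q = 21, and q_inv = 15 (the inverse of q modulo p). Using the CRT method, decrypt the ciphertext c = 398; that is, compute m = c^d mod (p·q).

m₁ = c^(d_p) mod p: c ≡ 11 (mod 43), and 11^5 mod 43 = 16.
m₂ = c^(d_q) mod q: c ≡ 7 (mod 23), and 7^21 mod 23 = 10.
h = q_inv·(m₁ − m₂) mod p = 15·(16 − 10) mod 43 = 4.
m = m₂ + h·q = 10 + 4·23 = 102.

102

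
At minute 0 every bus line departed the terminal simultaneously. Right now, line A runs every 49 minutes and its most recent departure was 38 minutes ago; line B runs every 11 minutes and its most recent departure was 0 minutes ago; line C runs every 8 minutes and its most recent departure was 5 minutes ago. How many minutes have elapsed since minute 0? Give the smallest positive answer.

4301

Combine the congruences pairwise.
From t ≡ 38 (mod 49) write t = 38 + 49s. Substituting into t ≡ 0 (mod 11) gives 49s ≡ 6 (mod 11), and since 5⁻¹ ≡ 9 (mod 11), s ≡ 10. Hence t ≡ 38 + 49·10 = 528 (mod 539).
From t ≡ 528 (mod 539) write t = 528 + 539s. Substituting into t ≡ 5 (mod 8) gives 539s ≡ 5 (mod 8), and since 3⁻¹ ≡ 3 (mod 8), s ≡ 7. Hence t ≡ 528 + 539·7 = 4301 (mod 4312).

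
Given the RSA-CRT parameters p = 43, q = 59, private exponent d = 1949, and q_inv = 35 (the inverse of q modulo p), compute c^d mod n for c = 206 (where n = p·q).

d_p = d mod (p−1) = 1949 mod 42 = 17; d_q = d mod (q−1) = 35.
m₁ = c^(d_p) mod p: c ≡ 34 (mod 43), and 34^17 mod 43 = 12.
m₂ = c^(d_q) mod q: c ≡ 29 (mod 59), and 29^35 mod 59 = 12.
h = q_inv·(m₁ − m₂) mod p = 35·(12 − 12) mod 43 = 0.
m = m₂ + h·q = 12 + 0·59 = 12.

12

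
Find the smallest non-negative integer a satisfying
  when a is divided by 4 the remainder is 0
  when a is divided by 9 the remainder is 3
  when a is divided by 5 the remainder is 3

48

Combine the congruences pairwise.
From a ≡ 0 (mod 4) write a = 0 + 4t. Substituting into a ≡ 3 (mod 9) gives 4t ≡ 3 (mod 9), and since 4⁻¹ ≡ 7 (mod 9), t ≡ 3. Hence a ≡ 0 + 4·3 = 12 (mod 36).
From a ≡ 12 (mod 36) write a = 12 + 36t. Substituting into a ≡ 3 (mod 5) gives 36t ≡ 1 (mod 5), and since 1⁻¹ ≡ 1 (mod 5), t ≡ 1. Hence a ≡ 12 + 36·1 = 48 (mod 180).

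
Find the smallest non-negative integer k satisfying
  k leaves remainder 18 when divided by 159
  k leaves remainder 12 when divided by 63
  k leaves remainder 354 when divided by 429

26094

Combine the congruences pairwise.
gcd(159, 63) = 3 and 3 | (12 − 18), so the pair is consistent; merging gives k ≡ 2721 (mod 3339), where 3339 = lcm(159, 63).
gcd(3339, 429) = 3 and 3 | (354 − 2721), so the pair is consistent; merging gives k ≡ 26094 (mod 477477), where 477477 = lcm(3339, 429).
The solution is unique modulo lcm(159, 63, 429) = 477477.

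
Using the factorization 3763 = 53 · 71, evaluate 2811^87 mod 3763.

Mod 53: 2811 ≡ 2; by Fermat, exponent reduces to 87 mod 52 = 35; 2^35 ≡ 18 (mod 53).
Mod 71: 2811 ≡ 42; by Fermat, exponent reduces to 87 mod 70 = 17; 42^17 ≡ 7 (mod 71).
Combine by CRT: x ≡ 18 (mod 53), x ≡ 7 (mod 71) ⇒ x ≡ 2350 (mod 3763).

2350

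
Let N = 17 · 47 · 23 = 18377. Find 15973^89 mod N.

Mod 17: 15973 ≡ 10; by Fermat, exponent reduces to 89 mod 16 = 9; 10^9 ≡ 7 (mod 17).
Mod 47: 15973 ≡ 40; by Fermat, exponent reduces to 89 mod 46 = 43; 40^43 ≡ 10 (mod 47).
Mod 23: 15973 ≡ 11; by Fermat, exponent reduces to 89 mod 22 = 1; 11^1 ≡ 11 (mod 23).
Combine by CRT: x ≡ 7 (mod 17), x ≡ 10 (mod 47), x ≡ 11 (mod 23) ⇒ x ≡ 13029 (mod 18377).

13029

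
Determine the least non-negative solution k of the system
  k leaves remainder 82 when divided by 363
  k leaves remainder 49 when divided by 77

1897

Combine the congruences pairwise.
gcd(363, 77) = 11 and 11 | (49 − 82), so the pair is consistent; merging gives k ≡ 1897 (mod 2541), where 2541 = lcm(363, 77).
The solution is unique modulo lcm(363, 77) = 2541.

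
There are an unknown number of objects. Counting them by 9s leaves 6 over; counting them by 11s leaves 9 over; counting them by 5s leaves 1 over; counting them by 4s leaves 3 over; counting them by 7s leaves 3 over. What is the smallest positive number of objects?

From N ≡ 6 (mod 9) write N = 6 + 9t. Substituting into N ≡ 9 (mod 11) gives 9t ≡ 3 (mod 11), and since 9⁻¹ ≡ 5 (mod 11), t ≡ 4. Hence N ≡ 6 + 9·4 = 42 (mod 99).
From N ≡ 42 (mod 99) write N = 42 + 99t. Substituting into N ≡ 1 (mod 5) gives 99t ≡ 4 (mod 5), and since 4⁻¹ ≡ 4 (mod 5), t ≡ 1. Hence N ≡ 42 + 99·1 = 141 (mod 495).
From N ≡ 141 (mod 495) write N = 141 + 495t. Substituting into N ≡ 3 (mod 4) gives 495t ≡ 2 (mod 4), and since 3⁻¹ ≡ 3 (mod 4), t ≡ 2. Hence N ≡ 141 + 495·2 = 1131 (mod 1980).
From N ≡ 1131 (mod 1980) write N = 1131 + 1980t. Substituting into N ≡ 3 (mod 7) gives 1980t ≡ 6 (mod 7), and since 6⁻¹ ≡ 6 (mod 7), t ≡ 1. Hence N ≡ 1131 + 1980·1 = 3111 (mod 13860).

3111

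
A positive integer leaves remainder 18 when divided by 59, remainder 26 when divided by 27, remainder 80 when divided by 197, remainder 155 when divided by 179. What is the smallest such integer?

The moduli are pairwise coprime; M = 59·27·197·179 = 56173959.
M/59 = 952101; 952101 ≡ 18 (mod 59); 18·23 ≡ 1, so inverse 23.
M/27 = 2080517; 2080517 ≡ 5 (mod 27); 5·11 ≡ 1, so inverse 11.
M/197 = 285147; 285147 ≡ 88 (mod 197); 88·150 ≡ 1, so inverse 150.
M/179 = 313821; 313821 ≡ 34 (mod 179); 34·79 ≡ 1, so inverse 79.
N ≡ 18·952101·23 + 26·2080517·11 + 80·285147·150 + 155·313821·79 = 8253699821.
8253699821 mod 56173959 = 52301807.

52301807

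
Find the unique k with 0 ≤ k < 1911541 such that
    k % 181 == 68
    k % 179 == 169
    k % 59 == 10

867782

From k ≡ 68 (mod 181) write k = 68 + 181t. Substituting into k ≡ 169 (mod 179) gives 181t ≡ 101 (mod 179), and since 2⁻¹ ≡ 90 (mod 179), t ≡ 140. Hence k ≡ 68 + 181·140 = 25408 (mod 32399).
From k ≡ 25408 (mod 32399) write k = 25408 + 32399t. Substituting into k ≡ 10 (mod 59) gives 32399t ≡ 31 (mod 59), and since 8⁻¹ ≡ 37 (mod 59), t ≡ 26. Hence k ≡ 25408 + 32399·26 = 867782 (mod 1911541).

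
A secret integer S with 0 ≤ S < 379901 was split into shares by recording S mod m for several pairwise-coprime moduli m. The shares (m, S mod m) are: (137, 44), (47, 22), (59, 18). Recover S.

The moduli are pairwise coprime; N = 137·47·59 = 379901.
N/137 = 2773; 2773 ≡ 33 (mod 137); 33·54 ≡ 1, so inverse 54.
N/47 = 8083; 8083 ≡ 46 (mod 47); 46·46 ≡ 1, so inverse 46.
N/59 = 6439; 6439 ≡ 8 (mod 59); 8·37 ≡ 1, so inverse 37.
S ≡ 44·2773·54 + 22·8083·46 + 18·6439·37 = 19057018.
19057018 mod 379901 = 61968.

61968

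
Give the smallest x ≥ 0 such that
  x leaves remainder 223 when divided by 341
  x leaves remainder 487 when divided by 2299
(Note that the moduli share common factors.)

7384

gcd(341, 2299) = 11 and 11 | (487 − 223), so the pair is consistent; merging gives x ≡ 7384 (mod 71269), where 71269 = lcm(341, 2299).
The solution is unique modulo lcm(341, 2299) = 71269.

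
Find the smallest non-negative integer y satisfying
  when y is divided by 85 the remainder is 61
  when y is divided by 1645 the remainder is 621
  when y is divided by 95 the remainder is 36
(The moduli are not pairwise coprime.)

Combine the congruences pairwise.
gcd(85, 1645) = 5 and 5 | (621 − 61), so the pair is consistent; merging gives y ≡ 7201 (mod 27965), where 27965 = lcm(85, 1645).
gcd(27965, 95) = 5 and 5 | (36 − 7201), so the pair is consistent; merging gives y ≡ 202956 (mod 531335), where 531335 = lcm(27965, 95).
The solution is unique modulo lcm(85, 1645, 95) = 531335.

202956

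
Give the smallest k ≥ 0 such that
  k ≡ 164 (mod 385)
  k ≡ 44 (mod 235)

7094

Combine the congruences pairwise.
gcd(385, 235) = 5 and 5 | (44 − 164), so the pair is consistent; merging gives k ≡ 7094 (mod 18095), where 18095 = lcm(385, 235).
The solution is unique modulo lcm(385, 235) = 18095.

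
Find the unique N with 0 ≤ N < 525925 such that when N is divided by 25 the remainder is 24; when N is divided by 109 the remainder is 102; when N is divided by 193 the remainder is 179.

524174

The moduli are pairwise coprime; M = 25·109·193 = 525925.
M/25 = 21037; 21037 ≡ 12 (mod 25); 12·23 ≡ 1, so inverse 23.
M/109 = 4825; 4825 ≡ 29 (mod 109); 29·94 ≡ 1, so inverse 94.
M/193 = 2725; 2725 ≡ 23 (mod 193); 23·42 ≡ 1, so inverse 42.
N ≡ 24·21037·23 + 102·4825·94 + 179·2725·42 = 78361074.
78361074 mod 525925 = 524174.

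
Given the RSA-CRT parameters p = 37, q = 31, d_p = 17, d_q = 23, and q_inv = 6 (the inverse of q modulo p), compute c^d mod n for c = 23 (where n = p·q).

1007

m₁ = c^(d_p) mod p: c ≡ 23 (mod 37), and 23^17 mod 37 = 8.
m₂ = c^(d_q) mod q: c ≡ 23 (mod 31), and 23^23 mod 31 = 15.
h = q_inv·(m₁ − m₂) mod p = 6·(8 − 15) mod 37 = 32.
m = m₂ + h·q = 15 + 32·31 = 1007.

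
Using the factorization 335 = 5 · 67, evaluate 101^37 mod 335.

Mod 5: 101 ≡ 1; by Fermat, exponent reduces to 37 mod 4 = 1; 1^1 ≡ 1 (mod 5).
Mod 67: 101 ≡ 34; 34^37 ≡ 46 (mod 67).
Combine by CRT: x ≡ 1 (mod 5), x ≡ 46 (mod 67) ⇒ x ≡ 46 (mod 335).

46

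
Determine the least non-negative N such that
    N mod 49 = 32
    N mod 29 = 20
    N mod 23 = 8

23307

Combine the congruences pairwise.
From N ≡ 32 (mod 49) write N = 32 + 49t. Substituting into N ≡ 20 (mod 29) gives 49t ≡ 17 (mod 29), and since 20⁻¹ ≡ 16 (mod 29), t ≡ 11. Hence N ≡ 32 + 49·11 = 571 (mod 1421).
From N ≡ 571 (mod 1421) write N = 571 + 1421t. Substituting into N ≡ 8 (mod 23) gives 1421t ≡ 12 (mod 23), and since 18⁻¹ ≡ 9 (mod 23), t ≡ 16. Hence N ≡ 571 + 1421·16 = 23307 (mod 32683).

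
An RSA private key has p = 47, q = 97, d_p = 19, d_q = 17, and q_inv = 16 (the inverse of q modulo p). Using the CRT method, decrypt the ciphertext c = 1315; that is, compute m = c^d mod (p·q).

93

m₁ = c^(d_p) mod p: c ≡ 46 (mod 47), and 46^19 mod 47 = 46.
m₂ = c^(d_q) mod q: c ≡ 54 (mod 97), and 54^17 mod 97 = 93.
h = q_inv·(m₁ − m₂) mod p = 16·(46 − 93) mod 47 = 0.
m = m₂ + h·q = 93 + 0·97 = 93.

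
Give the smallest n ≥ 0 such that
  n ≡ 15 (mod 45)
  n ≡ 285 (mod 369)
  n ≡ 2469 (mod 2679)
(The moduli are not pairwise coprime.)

682935

gcd(45, 369) = 9 and 9 | (285 − 15), so the pair is consistent; merging gives n ≡ 285 (mod 1845), where 1845 = lcm(45, 369).
gcd(1845, 2679) = 3 and 3 | (2469 − 285), so the pair is consistent; merging gives n ≡ 682935 (mod 1647585), where 1647585 = lcm(1845, 2679).
The solution is unique modulo lcm(45, 369, 2679) = 1647585.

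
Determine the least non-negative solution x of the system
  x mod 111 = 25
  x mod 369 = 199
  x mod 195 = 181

637831

gcd(111, 369) = 3 and 3 | (199 − 25), so the pair is consistent; merging gives x ≡ 9793 (mod 13653), where 13653 = lcm(111, 369).
gcd(13653, 195) = 3 and 3 | (181 − 9793), so the pair is consistent; merging gives x ≡ 637831 (mod 887445), where 887445 = lcm(13653, 195).
The solution is unique modulo lcm(111, 369, 195) = 887445.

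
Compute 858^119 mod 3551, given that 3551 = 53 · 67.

47

Mod 53: 858 ≡ 10; by Fermat, exponent reduces to 119 mod 52 = 15; 10^15 ≡ 47 (mod 53).
Mod 67: 858 ≡ 54; by Fermat, exponent reduces to 119 mod 66 = 53; 54^53 ≡ 47 (mod 67).
Combine by CRT: x ≡ 47 (mod 53), x ≡ 47 (mod 67) ⇒ x ≡ 47 (mod 3551).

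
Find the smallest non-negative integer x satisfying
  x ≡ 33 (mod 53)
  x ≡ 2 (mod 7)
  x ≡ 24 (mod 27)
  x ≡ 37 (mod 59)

The moduli are pairwise coprime; N = 53·7·27·59 = 591003.
N/53 = 11151; 11151 ≡ 21 (mod 53); 21·48 ≡ 1, so inverse 48.
N/7 = 84429; 84429 ≡ 2 (mod 7); 2·4 ≡ 1, so inverse 4.
N/27 = 21889; 21889 ≡ 19 (mod 27); 19·10 ≡ 1, so inverse 10.
N/59 = 10017; 10017 ≡ 46 (mod 59); 46·9 ≡ 1, so inverse 9.
x ≡ 33·11151·48 + 2·84429·4 + 24·21889·10 + 37·10017·9 = 26927637.
26927637 mod 591003 = 332502.

332502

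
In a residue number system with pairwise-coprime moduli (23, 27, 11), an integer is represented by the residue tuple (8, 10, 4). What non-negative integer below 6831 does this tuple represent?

928

From x ≡ 8 (mod 23) write x = 8 + 23t. Substituting into x ≡ 10 (mod 27) gives 23t ≡ 2 (mod 27), and since 23⁻¹ ≡ 20 (mod 27), t ≡ 13. Hence x ≡ 8 + 23·13 = 307 (mod 621).
From x ≡ 307 (mod 621) write x = 307 + 621t. Substituting into x ≡ 4 (mod 11) gives 621t ≡ 5 (mod 11), and since 5⁻¹ ≡ 9 (mod 11), t ≡ 1. Hence x ≡ 307 + 621·1 = 928 (mod 6831).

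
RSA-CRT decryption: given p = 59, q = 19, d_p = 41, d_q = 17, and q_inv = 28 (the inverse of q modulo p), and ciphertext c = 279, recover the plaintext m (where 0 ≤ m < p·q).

250

m₁ = c^(d_p) mod p: c ≡ 43 (mod 59), and 43^41 mod 59 = 14.
m₂ = c^(d_q) mod q: c ≡ 13 (mod 19), and 13^17 mod 19 = 3.
h = q_inv·(m₁ − m₂) mod p = 28·(14 − 3) mod 59 = 13.
m = m₂ + h·q = 3 + 13·19 = 250.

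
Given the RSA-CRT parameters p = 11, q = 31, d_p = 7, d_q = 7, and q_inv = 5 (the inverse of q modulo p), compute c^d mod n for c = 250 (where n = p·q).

35

m₁ = c^(d_p) mod p: c ≡ 8 (mod 11), and 8^7 mod 11 = 2.
m₂ = c^(d_q) mod q: c ≡ 2 (mod 31), and 2^7 mod 31 = 4.
h = q_inv·(m₁ − m₂) mod p = 5·(2 − 4) mod 11 = 1.
m = m₂ + h·q = 4 + 1·31 = 35.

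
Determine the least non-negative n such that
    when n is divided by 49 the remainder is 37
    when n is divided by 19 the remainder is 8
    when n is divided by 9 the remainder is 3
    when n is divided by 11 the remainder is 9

From n ≡ 37 (mod 49) write n = 37 + 49t. Substituting into n ≡ 8 (mod 19) gives 49t ≡ 9 (mod 19), and since 11⁻¹ ≡ 7 (mod 19), t ≡ 6. Hence n ≡ 37 + 49·6 = 331 (mod 931).
From n ≡ 331 (mod 931) write n = 331 + 931t. Substituting into n ≡ 3 (mod 9) gives 931t ≡ 5 (mod 9), and since 4⁻¹ ≡ 7 (mod 9), t ≡ 8. Hence n ≡ 331 + 931·8 = 7779 (mod 8379).
From n ≡ 7779 (mod 8379) write n = 7779 + 8379t. Substituting into n ≡ 9 (mod 11) gives 8379t ≡ 7 (mod 11), and since 8⁻¹ ≡ 7 (mod 11), t ≡ 5. Hence n ≡ 7779 + 8379·5 = 49674 (mod 92169).

49674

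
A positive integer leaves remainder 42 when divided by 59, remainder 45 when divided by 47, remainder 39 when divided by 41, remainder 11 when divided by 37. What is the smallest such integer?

Combine the congruences pairwise.
From x ≡ 42 (mod 59) write x = 42 + 59t. Substituting into x ≡ 45 (mod 47) gives 59t ≡ 3 (mod 47), and since 12⁻¹ ≡ 4 (mod 47), t ≡ 12. Hence x ≡ 42 + 59·12 = 750 (mod 2773).
From x ≡ 750 (mod 2773) write x = 750 + 2773t. Substituting into x ≡ 39 (mod 41) gives 2773t ≡ 27 (mod 41), and since 26⁻¹ ≡ 30 (mod 41), t ≡ 31. Hence x ≡ 750 + 2773·31 = 86713 (mod 113693).
From x ≡ 86713 (mod 113693) write x = 86713 + 113693t. Substituting into x ≡ 11 (mod 37) gives 113693t ≡ 26 (mod 37), and since 29⁻¹ ≡ 23 (mod 37), t ≡ 6. Hence x ≡ 86713 + 113693·6 = 768871 (mod 4206641).

768871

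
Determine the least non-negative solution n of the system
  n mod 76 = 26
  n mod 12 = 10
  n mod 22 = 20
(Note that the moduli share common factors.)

gcd(76, 12) = 4 and 4 | (10 − 26), so the pair is consistent; merging gives n ≡ 178 (mod 228), where 228 = lcm(76, 12).
gcd(228, 22) = 2 and 2 | (20 − 178), so the pair is consistent; merging gives n ≡ 1318 (mod 2508), where 2508 = lcm(228, 22).
The solution is unique modulo lcm(76, 12, 22) = 2508.

1318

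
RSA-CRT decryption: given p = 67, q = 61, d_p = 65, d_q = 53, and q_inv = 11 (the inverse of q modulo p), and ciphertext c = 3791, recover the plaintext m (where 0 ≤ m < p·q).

2132

m₁ = c^(d_p) mod p: c ≡ 39 (mod 67), and 39^65 mod 67 = 55.
m₂ = c^(d_q) mod q: c ≡ 9 (mod 61), and 9^53 mod 61 = 58.
h = q_inv·(m₁ − m₂) mod p = 11·(55 − 58) mod 67 = 34.
m = m₂ + h·q = 58 + 34·61 = 2132.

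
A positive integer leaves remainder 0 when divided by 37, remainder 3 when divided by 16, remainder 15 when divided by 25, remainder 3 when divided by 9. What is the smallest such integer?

The moduli are pairwise coprime; N = 37·16·25·9 = 133200.
N/37 = 3600; 3600 ≡ 11 (mod 37); 11·27 ≡ 1, so inverse 27.
N/16 = 8325; 8325 ≡ 5 (mod 16); 5·13 ≡ 1, so inverse 13.
N/25 = 5328; 5328 ≡ 3 (mod 25); 3·17 ≡ 1, so inverse 17.
N/9 = 14800; 14800 ≡ 4 (mod 9); 4·7 ≡ 1, so inverse 7.
k ≡ 0·3600·27 + 3·8325·13 + 15·5328·17 + 3·14800·7 = 1994115.
1994115 mod 133200 = 129315.

129315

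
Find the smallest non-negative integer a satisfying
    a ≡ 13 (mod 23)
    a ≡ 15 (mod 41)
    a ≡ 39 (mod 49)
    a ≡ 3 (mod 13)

498124

The moduli are pairwise coprime; N = 23·41·49·13 = 600691.
N/23 = 26117; 26117 ≡ 12 (mod 23); 12·2 ≡ 1, so inverse 2.
N/41 = 14651; 14651 ≡ 14 (mod 41); 14·3 ≡ 1, so inverse 3.
N/49 = 12259; 12259 ≡ 9 (mod 49); 9·11 ≡ 1, so inverse 11.
N/13 = 46207; 46207 ≡ 5 (mod 13); 5·8 ≡ 1, so inverse 8.
a ≡ 13·26117·2 + 15·14651·3 + 39·12259·11 + 3·46207·8 = 7706416.
7706416 mod 600691 = 498124.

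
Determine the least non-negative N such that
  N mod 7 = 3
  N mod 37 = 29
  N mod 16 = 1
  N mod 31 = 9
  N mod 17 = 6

1563649

Combine the congruences pairwise.
From N ≡ 3 (mod 7) write N = 3 + 7t. Substituting into N ≡ 29 (mod 37) gives 7t ≡ 26 (mod 37), and since 7⁻¹ ≡ 16 (mod 37), t ≡ 9. Hence N ≡ 3 + 7·9 = 66 (mod 259).
From N ≡ 66 (mod 259) write N = 66 + 259t. Substituting into N ≡ 1 (mod 16) gives 259t ≡ 15 (mod 16), and since 3⁻¹ ≡ 11 (mod 16), t ≡ 5. Hence N ≡ 66 + 259·5 = 1361 (mod 4144).
From N ≡ 1361 (mod 4144) write N = 1361 + 4144t. Substituting into N ≡ 9 (mod 31) gives 4144t ≡ 12 (mod 31), and since 21⁻¹ ≡ 3 (mod 31), t ≡ 5. Hence N ≡ 1361 + 4144·5 = 22081 (mod 128464).
From N ≡ 22081 (mod 128464) write N = 22081 + 128464t. Substituting into N ≡ 6 (mod 17) gives 128464t ≡ 8 (mod 17), and since 12⁻¹ ≡ 10 (mod 17), t ≡ 12. Hence N ≡ 22081 + 128464·12 = 1563649 (mod 2183888).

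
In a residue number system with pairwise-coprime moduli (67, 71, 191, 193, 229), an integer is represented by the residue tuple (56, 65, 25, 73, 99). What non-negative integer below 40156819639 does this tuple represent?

39540097090

The moduli are pairwise coprime; N = 67·71·191·193·229 = 40156819639.
N/67 = 599355517; 599355517 ≡ 49 (mod 67); 49·26 ≡ 1, so inverse 26.
N/71 = 565589009; 565589009 ≡ 27 (mod 71); 27·50 ≡ 1, so inverse 50.
N/191 = 210245129; 210245129 ≡ 160 (mod 191); 160·154 ≡ 1, so inverse 154.
N/193 = 208066423; 208066423 ≡ 71 (mod 193); 71·87 ≡ 1, so inverse 87.
N/229 = 175357291; 175357291 ≡ 83 (mod 229); 83·149 ≡ 1, so inverse 149.
x ≡ 56·599355517·26 + 65·565589009·50 + 25·210245129·154 + 73·208066423·87 + 99·175357291·149 = 7428394910666.
7428394910666 mod 40156819639 = 39540097090.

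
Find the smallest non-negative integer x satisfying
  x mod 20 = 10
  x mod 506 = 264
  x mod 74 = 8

117150

gcd(20, 506) = 2 and 2 | (264 − 10), so the pair is consistent; merging gives x ≡ 770 (mod 5060), where 5060 = lcm(20, 506).
gcd(5060, 74) = 2 and 2 | (8 − 770), so the pair is consistent; merging gives x ≡ 117150 (mod 187220), where 187220 = lcm(5060, 74).
The solution is unique modulo lcm(20, 506, 74) = 187220.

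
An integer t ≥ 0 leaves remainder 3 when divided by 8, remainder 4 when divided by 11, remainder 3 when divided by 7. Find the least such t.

59

The moduli are pairwise coprime; N = 8·11·7 = 616.
N/8 = 77; 77 ≡ 5 (mod 8); 5·5 ≡ 1, so inverse 5.
N/11 = 56; 56 ≡ 1 (mod 11), inverse 1.
N/7 = 88; 88 ≡ 4 (mod 7); 4·2 ≡ 1, so inverse 2.
t ≡ 3·77·5 + 4·56·1 + 3·88·2 = 1907.
1907 mod 616 = 59.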